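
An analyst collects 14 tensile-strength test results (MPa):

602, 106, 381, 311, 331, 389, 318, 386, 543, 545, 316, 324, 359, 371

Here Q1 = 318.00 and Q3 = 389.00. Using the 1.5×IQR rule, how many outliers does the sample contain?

IQR = 71.00; fences at 318.00 − 106.50 = 211.50 and 389.00 + 106.50 = 495.50.
Outside the cutoffs: 106, 543, 545, 602.

4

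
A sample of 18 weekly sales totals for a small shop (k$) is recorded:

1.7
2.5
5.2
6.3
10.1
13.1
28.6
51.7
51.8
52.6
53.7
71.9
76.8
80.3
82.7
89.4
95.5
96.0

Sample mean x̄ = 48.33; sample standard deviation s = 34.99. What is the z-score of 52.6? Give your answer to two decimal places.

z = (52.6 − 48.33) / 34.99 = 0.12.

0.12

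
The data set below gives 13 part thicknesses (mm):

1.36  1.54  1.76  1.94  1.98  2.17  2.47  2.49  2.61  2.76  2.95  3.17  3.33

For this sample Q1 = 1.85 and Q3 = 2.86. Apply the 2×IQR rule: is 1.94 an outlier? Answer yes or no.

no

IQR = Q3 − Q1 = 2.86 − 1.85 = 1.01.
Lower fence = Q1 − 2·IQR = 1.85 − 2.02 = -0.17.
Upper fence = Q3 + 2·IQR = 2.86 + 2.02 = 4.88.
1.94 lies within [-0.17, 4.88].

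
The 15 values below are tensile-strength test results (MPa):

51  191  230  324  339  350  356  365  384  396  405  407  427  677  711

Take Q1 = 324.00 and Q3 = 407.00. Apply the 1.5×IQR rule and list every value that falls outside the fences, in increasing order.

51, 191, 677, 711

IQR = Q3 − Q1 = 407.00 − 324.00 = 83.00.
Lower fence = Q1 − 1.5·IQR = 324.00 − 124.50 = 199.50.
Upper fence = Q3 + 1.5·IQR = 407.00 + 124.50 = 531.50.
51 < 199.50 → outlier.
191 < 199.50 → outlier.
677 > 531.50 → outlier.
711 > 531.50 → outlier.
All remaining values lie within [199.50, 531.50].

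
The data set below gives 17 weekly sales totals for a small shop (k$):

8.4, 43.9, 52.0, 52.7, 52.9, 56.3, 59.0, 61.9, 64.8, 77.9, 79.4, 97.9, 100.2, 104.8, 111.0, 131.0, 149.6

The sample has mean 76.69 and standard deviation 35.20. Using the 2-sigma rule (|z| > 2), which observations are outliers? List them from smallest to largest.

149.6

Cutoffs at x̄ ± 2s: 76.69 ± 2·35.20 = [6.29, 147.09].
149.6: z = 2.07, |z| > 2 → outlier.
Every other value lies within [6.29, 147.09].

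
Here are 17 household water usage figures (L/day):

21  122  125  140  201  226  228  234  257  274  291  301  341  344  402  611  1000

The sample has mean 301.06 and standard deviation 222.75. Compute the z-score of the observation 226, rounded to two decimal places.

-0.34

z = (226 − 301.06) / 222.75 = -0.34.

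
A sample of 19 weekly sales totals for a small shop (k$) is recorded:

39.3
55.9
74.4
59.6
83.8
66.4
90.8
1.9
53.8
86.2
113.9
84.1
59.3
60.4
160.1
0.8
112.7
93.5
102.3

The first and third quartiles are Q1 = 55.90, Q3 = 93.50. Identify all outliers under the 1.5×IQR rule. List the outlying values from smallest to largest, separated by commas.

160.1

IQR = Q3 − Q1 = 93.50 − 55.90 = 37.60.
Lower fence = Q1 − 1.5·IQR = 55.90 − 56.40 = -0.50.
Upper fence = Q3 + 1.5·IQR = 93.50 + 56.40 = 149.90.
160.1 > 149.90 → outlier.
All remaining values lie within [-0.50, 149.90].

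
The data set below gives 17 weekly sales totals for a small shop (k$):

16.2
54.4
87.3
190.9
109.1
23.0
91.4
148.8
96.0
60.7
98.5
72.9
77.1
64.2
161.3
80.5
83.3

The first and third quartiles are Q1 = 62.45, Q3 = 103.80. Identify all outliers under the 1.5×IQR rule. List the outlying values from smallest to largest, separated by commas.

IQR = Q3 − Q1 = 103.80 − 62.45 = 41.35.
Lower fence = Q1 − 1.5·IQR = 62.45 − 62.025 = 0.425.
Upper fence = Q3 + 1.5·IQR = 103.80 + 62.025 = 165.825.
190.9 > 165.825 → outlier.
All remaining values lie within [0.425, 165.825].

190.9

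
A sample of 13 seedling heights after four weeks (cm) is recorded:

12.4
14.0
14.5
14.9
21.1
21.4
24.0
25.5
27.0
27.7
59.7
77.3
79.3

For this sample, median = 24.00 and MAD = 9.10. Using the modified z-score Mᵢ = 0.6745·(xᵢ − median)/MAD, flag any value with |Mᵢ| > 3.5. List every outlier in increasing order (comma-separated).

77.3, 79.3

|Mᵢ| > 3.5 ⇔ |xᵢ − 24.00| > 3.5·9.10/0.6745 = 47.22.
So outliers lie outside [-23.22, 71.22].
77.3: M = 3.95 → outlier.
79.3: M = 4.10 → outlier.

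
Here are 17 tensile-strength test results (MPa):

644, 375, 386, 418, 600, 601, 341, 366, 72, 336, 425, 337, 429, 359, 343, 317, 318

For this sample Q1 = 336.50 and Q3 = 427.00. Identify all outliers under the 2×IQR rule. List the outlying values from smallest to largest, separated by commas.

IQR = Q3 − Q1 = 427.00 − 336.50 = 90.50.
Lower fence = Q1 − 2·IQR = 336.50 − 181.00 = 155.50.
Upper fence = Q3 + 2·IQR = 427.00 + 181.00 = 608.00.
72 < 155.50 → outlier.
644 > 608.00 → outlier.
All remaining values lie within [155.50, 608.00].

72, 644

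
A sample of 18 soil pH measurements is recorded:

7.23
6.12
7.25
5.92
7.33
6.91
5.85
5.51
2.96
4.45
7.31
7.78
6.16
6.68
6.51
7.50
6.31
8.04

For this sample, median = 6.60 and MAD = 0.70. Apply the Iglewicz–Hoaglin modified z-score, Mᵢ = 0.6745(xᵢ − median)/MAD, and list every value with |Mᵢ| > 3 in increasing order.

2.96

|Mᵢ| > 3 ⇔ |xᵢ − 6.60| > 3·0.70/0.6745 = 3.11.
So outliers lie outside [3.49, 9.71].
2.96: M = -3.51 → outlier.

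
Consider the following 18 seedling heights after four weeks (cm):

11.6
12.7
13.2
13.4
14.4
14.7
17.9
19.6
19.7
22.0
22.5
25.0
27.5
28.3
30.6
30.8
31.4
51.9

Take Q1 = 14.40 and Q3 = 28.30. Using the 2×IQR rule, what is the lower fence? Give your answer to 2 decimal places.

-13.40

IQR = Q3 − Q1 = 28.30 − 14.40 = 13.90.
Lower fence = Q1 − 2·IQR = 14.40 − 27.80 = -13.40.
Upper fence = Q3 + 2·IQR = 28.30 + 27.80 = 56.10.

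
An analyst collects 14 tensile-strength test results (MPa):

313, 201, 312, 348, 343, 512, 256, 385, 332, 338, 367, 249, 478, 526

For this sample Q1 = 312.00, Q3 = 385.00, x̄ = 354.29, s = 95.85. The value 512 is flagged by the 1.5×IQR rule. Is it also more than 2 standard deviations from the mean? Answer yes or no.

no

z = (512 − 354.29) / 95.85 = 1.65.
|z| = 1.65 ≤ 2.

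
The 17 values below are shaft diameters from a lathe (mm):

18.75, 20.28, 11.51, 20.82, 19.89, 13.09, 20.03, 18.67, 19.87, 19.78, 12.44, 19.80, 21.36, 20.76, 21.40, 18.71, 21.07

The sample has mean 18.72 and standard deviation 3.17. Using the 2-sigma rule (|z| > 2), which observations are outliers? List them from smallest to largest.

11.51

Cutoffs at x̄ ± 2s: 18.72 ± 2·3.17 = [12.38, 25.06].
11.51: z = -2.27, |z| > 2 → outlier.
Every other value lies within [12.38, 25.06].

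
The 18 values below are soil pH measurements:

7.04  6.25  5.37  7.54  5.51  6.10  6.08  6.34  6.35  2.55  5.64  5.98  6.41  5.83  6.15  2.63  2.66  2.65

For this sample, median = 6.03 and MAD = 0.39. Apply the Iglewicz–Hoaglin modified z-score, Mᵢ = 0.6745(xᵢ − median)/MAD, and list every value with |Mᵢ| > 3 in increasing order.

|Mᵢ| > 3 ⇔ |xᵢ − 6.03| > 3·0.39/0.6745 = 1.73.
So outliers lie outside [4.30, 7.76].
2.55: M = -6.02 → outlier.
2.63: M = -5.88 → outlier.
2.65: M = -5.85 → outlier.
2.66: M = -5.83 → outlier.

2.55, 2.63, 2.65, 2.66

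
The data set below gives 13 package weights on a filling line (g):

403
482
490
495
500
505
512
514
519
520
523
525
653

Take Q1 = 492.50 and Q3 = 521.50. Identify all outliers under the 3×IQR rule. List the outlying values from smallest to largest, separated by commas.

403, 653

IQR = Q3 − Q1 = 521.50 − 492.50 = 29.00.
Lower fence = Q1 − 3·IQR = 492.50 − 87.00 = 405.50.
Upper fence = Q3 + 3·IQR = 521.50 + 87.00 = 608.50.
403 < 405.50 → outlier.
653 > 608.50 → outlier.
All remaining values lie within [405.50, 608.50].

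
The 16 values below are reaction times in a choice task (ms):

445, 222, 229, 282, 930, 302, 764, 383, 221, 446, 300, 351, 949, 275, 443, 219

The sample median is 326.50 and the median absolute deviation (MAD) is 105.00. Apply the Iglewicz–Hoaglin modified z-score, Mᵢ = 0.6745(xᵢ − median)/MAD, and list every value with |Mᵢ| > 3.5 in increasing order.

|Mᵢ| > 3.5 ⇔ |xᵢ − 326.50| > 3.5·105.00/0.6745 = 544.85.
So outliers lie outside [-218.35, 871.35].
930: M = 3.88 → outlier.
949: M = 4.00 → outlier.

930, 949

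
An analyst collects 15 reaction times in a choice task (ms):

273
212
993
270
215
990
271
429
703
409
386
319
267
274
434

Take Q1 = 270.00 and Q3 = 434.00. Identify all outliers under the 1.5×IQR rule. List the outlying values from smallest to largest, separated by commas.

703, 990, 993

IQR = Q3 − Q1 = 434.00 − 270.00 = 164.00.
Lower fence = Q1 − 1.5·IQR = 270.00 − 246.00 = 24.00.
Upper fence = Q3 + 1.5·IQR = 434.00 + 246.00 = 680.00.
703 > 680.00 → outlier.
990 > 680.00 → outlier.
993 > 680.00 → outlier.
All remaining values lie within [24.00, 680.00].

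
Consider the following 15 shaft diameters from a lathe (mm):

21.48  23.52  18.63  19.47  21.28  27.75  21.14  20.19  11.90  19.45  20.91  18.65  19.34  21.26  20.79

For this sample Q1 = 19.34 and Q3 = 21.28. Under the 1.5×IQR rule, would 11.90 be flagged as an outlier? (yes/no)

yes

IQR = Q3 − Q1 = 21.28 − 19.34 = 1.94.
Lower fence = Q1 − 1.5·IQR = 19.34 − 2.91 = 16.43.
Upper fence = Q3 + 1.5·IQR = 21.28 + 2.91 = 24.19.
11.90 lies below the lower fence.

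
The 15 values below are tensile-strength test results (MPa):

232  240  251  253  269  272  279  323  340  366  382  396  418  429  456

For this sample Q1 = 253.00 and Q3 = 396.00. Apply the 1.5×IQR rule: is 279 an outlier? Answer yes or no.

no

IQR = Q3 − Q1 = 396.00 − 253.00 = 143.00.
Lower fence = Q1 − 1.5·IQR = 253.00 − 214.50 = 38.50.
Upper fence = Q3 + 1.5·IQR = 396.00 + 214.50 = 610.50.
279 lies within [38.50, 610.50].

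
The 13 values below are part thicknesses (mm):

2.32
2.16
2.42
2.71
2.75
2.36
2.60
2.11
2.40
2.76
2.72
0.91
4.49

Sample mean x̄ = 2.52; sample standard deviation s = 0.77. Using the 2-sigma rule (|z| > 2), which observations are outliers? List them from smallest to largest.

0.91, 4.49

Cutoffs at x̄ ± 2s: 2.52 ± 2·0.77 = [0.98, 4.06].
0.91: z = -2.09, |z| > 2 → outlier.
4.49: z = 2.56, |z| > 2 → outlier.
Every other value lies within [0.98, 4.06].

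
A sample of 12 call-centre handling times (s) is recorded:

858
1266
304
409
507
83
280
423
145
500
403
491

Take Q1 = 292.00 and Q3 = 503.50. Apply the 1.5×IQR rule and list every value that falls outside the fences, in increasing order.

IQR = Q3 − Q1 = 503.50 − 292.00 = 211.50.
Lower fence = Q1 − 1.5·IQR = 292.00 − 317.25 = -25.25.
Upper fence = Q3 + 1.5·IQR = 503.50 + 317.25 = 820.75.
858 > 820.75 → outlier.
1266 > 820.75 → outlier.
All remaining values lie within [-25.25, 820.75].

858, 1266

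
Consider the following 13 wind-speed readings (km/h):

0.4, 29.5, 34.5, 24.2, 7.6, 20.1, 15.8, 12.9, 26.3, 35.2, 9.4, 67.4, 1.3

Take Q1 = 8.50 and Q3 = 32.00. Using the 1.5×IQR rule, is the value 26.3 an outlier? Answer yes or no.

no

IQR = Q3 − Q1 = 32.00 − 8.50 = 23.50.
Lower fence = Q1 − 1.5·IQR = 8.50 − 35.25 = -26.75.
Upper fence = Q3 + 1.5·IQR = 32.00 + 35.25 = 67.25.
26.3 lies within [-26.75, 67.25].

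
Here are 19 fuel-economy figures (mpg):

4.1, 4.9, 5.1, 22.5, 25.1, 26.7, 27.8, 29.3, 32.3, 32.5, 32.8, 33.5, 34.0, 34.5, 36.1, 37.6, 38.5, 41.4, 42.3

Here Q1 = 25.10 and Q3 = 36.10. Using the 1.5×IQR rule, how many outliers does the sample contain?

3

IQR = 11.00; fences at 25.10 − 16.50 = 8.60 and 36.10 + 16.50 = 52.60.
Outside the cutoffs: 4.1, 4.9, 5.1.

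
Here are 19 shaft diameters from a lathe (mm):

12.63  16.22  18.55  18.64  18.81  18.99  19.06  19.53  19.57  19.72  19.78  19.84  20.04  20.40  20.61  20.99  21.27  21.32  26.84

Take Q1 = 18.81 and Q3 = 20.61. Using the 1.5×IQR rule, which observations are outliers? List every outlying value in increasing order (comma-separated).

12.63, 26.84

IQR = Q3 − Q1 = 20.61 − 18.81 = 1.80.
Lower fence = Q1 − 1.5·IQR = 18.81 − 2.70 = 16.11.
Upper fence = Q3 + 1.5·IQR = 20.61 + 2.70 = 23.31.
12.63 < 16.11 → outlier.
26.84 > 23.31 → outlier.
All remaining values lie within [16.11, 23.31].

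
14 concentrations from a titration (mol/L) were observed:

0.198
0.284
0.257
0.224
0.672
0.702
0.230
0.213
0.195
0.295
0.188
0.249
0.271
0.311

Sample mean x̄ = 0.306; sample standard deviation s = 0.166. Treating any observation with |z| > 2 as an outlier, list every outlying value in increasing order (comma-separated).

Cutoffs at x̄ ± 2s: 0.306 ± 2·0.166 = [-0.026, 0.638].
0.672: z = 2.20, |z| > 2 → outlier.
0.702: z = 2.39, |z| > 2 → outlier.
Every other value lies within [-0.026, 0.638].

0.672, 0.702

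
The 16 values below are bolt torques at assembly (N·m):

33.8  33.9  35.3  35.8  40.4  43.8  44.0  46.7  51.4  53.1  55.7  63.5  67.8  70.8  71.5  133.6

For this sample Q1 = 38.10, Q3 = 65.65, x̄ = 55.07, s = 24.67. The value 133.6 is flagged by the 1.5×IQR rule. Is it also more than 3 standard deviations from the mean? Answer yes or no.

yes

z = (133.6 − 55.07) / 24.67 = 3.18.
|z| = 3.18 > 3.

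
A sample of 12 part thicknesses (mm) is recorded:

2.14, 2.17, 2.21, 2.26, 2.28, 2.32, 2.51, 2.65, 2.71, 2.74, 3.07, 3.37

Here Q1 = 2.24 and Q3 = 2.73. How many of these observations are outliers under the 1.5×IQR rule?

0

IQR = 0.49; fences at 2.24 − 0.735 = 1.505 and 2.73 + 0.735 = 3.465.
Every value lies within the cutoffs.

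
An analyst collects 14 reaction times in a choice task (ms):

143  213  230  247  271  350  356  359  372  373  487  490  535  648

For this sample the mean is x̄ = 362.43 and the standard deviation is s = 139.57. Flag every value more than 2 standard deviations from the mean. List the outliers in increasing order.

Cutoffs at x̄ ± 2s: 362.43 ± 2·139.57 = [83.29, 641.57].
648: z = 2.05, |z| > 2 → outlier.
Every other value lies within [83.29, 641.57].

648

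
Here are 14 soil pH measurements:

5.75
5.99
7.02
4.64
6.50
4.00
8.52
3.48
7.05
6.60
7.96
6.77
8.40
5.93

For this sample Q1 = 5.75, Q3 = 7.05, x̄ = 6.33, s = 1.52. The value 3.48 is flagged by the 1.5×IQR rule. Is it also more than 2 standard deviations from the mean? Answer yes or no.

z = (3.48 − 6.33) / 1.52 = -1.88.
|z| = 1.88 ≤ 2.

no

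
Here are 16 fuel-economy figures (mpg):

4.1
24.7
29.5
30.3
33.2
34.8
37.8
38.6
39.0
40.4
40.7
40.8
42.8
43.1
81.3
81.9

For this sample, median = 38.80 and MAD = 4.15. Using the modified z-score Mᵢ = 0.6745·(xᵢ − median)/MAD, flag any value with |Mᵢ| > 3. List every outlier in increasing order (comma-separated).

|Mᵢ| > 3 ⇔ |xᵢ − 38.80| > 3·4.15/0.6745 = 18.46.
So outliers lie outside [20.34, 57.26].
4.1: M = -5.64 → outlier.
81.3: M = 6.91 → outlier.
81.9: M = 7.01 → outlier.

4.1, 81.3, 81.9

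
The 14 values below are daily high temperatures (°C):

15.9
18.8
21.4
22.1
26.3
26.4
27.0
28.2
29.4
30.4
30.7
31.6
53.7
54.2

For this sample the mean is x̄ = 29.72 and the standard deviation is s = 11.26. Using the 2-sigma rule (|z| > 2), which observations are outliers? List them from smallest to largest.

Cutoffs at x̄ ± 2s: 29.72 ± 2·11.26 = [7.20, 52.24].
53.7: z = 2.13, |z| > 2 → outlier.
54.2: z = 2.17, |z| > 2 → outlier.
Every other value lies within [7.20, 52.24].

53.7, 54.2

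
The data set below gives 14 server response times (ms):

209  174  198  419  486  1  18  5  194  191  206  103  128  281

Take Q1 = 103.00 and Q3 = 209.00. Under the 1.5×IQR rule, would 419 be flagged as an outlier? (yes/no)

IQR = Q3 − Q1 = 209.00 − 103.00 = 106.00.
Lower fence = Q1 − 1.5·IQR = 103.00 − 159.00 = -56.00.
Upper fence = Q3 + 1.5·IQR = 209.00 + 159.00 = 368.00.
419 lies above the upper fence.

yes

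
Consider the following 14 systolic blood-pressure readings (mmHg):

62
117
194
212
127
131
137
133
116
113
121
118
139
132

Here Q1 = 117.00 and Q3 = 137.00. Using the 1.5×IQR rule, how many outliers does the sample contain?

IQR = 20.00; fences at 117.00 − 30.00 = 87.00 and 137.00 + 30.00 = 167.00.
Outside the cutoffs: 62, 194, 212.

3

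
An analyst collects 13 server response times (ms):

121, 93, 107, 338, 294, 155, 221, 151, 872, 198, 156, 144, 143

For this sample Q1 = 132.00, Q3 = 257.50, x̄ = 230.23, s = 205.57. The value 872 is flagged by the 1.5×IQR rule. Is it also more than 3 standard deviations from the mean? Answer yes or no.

yes

z = (872 − 230.23) / 205.57 = 3.12.
|z| = 3.12 > 3.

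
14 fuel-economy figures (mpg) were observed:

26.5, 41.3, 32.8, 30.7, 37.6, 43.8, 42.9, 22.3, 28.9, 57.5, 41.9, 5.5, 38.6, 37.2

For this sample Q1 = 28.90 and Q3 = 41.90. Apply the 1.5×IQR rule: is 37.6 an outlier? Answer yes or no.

no

IQR = Q3 − Q1 = 41.90 − 28.90 = 13.00.
Lower fence = Q1 − 1.5·IQR = 28.90 − 19.50 = 9.40.
Upper fence = Q3 + 1.5·IQR = 41.90 + 19.50 = 61.40.
37.6 lies within [9.40, 61.40].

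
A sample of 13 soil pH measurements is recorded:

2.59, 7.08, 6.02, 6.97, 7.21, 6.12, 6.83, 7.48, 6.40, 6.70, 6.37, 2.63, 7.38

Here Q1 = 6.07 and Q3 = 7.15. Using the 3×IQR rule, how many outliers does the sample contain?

IQR = 1.08; fences at 6.07 − 3.24 = 2.83 and 7.15 + 3.24 = 10.39.
Outside the cutoffs: 2.59, 2.63.

2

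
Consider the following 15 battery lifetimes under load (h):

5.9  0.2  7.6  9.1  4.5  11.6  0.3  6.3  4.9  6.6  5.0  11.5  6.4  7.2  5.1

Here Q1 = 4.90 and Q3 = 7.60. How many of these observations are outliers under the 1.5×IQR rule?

IQR = 2.70; fences at 4.90 − 4.05 = 0.85 and 7.60 + 4.05 = 11.65.
Outside the cutoffs: 0.2, 0.3.

2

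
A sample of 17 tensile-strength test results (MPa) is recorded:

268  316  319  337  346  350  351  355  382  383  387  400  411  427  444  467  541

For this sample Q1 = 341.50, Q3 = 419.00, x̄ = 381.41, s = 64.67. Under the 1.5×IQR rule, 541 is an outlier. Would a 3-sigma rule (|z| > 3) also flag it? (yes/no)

no

z = (541 − 381.41) / 64.67 = 2.47.
|z| = 2.47 ≤ 3.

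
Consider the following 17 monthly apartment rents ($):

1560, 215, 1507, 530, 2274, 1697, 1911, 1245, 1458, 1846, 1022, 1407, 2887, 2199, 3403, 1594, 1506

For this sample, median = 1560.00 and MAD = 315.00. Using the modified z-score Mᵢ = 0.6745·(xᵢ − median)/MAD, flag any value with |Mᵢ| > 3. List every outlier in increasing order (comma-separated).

3403

|Mᵢ| > 3 ⇔ |xᵢ − 1560.00| > 3·315.00/0.6745 = 1401.04.
So outliers lie outside [158.96, 2961.04].
3403: M = 3.95 → outlier.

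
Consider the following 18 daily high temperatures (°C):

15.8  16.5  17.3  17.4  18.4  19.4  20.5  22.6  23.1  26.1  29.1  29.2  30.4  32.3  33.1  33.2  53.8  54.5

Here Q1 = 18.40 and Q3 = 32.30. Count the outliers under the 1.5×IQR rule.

IQR = 13.90; fences at 18.40 − 20.85 = -2.45 and 32.30 + 20.85 = 53.15.
Outside the cutoffs: 53.8, 54.5.

2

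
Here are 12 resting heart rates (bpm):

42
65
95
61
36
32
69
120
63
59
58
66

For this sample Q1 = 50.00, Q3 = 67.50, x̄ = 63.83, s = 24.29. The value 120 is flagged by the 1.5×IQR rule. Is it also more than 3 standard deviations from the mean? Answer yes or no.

no

z = (120 − 63.83) / 24.29 = 2.31.
|z| = 2.31 ≤ 3.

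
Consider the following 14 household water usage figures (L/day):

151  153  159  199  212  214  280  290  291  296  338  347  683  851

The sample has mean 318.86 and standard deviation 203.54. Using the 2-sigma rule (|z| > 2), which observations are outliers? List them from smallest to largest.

Cutoffs at x̄ ± 2s: 318.86 ± 2·203.54 = [-88.22, 725.94].
851: z = 2.61, |z| > 2 → outlier.
Every other value lies within [-88.22, 725.94].

851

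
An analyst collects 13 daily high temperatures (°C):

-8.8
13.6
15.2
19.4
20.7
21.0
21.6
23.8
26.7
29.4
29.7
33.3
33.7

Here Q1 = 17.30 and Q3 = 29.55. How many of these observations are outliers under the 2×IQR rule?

1

IQR = 12.25; fences at 17.30 − 24.50 = -7.20 and 29.55 + 24.50 = 54.05.
Outside the cutoffs: -8.8.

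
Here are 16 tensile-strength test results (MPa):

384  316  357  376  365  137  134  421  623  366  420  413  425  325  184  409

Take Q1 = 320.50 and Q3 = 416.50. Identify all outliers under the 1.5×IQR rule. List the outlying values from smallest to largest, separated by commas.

134, 137, 623

IQR = Q3 − Q1 = 416.50 − 320.50 = 96.00.
Lower fence = Q1 − 1.5·IQR = 320.50 − 144.00 = 176.50.
Upper fence = Q3 + 1.5·IQR = 416.50 + 144.00 = 560.50.
134 < 176.50 → outlier.
137 < 176.50 → outlier.
623 > 560.50 → outlier.
All remaining values lie within [176.50, 560.50].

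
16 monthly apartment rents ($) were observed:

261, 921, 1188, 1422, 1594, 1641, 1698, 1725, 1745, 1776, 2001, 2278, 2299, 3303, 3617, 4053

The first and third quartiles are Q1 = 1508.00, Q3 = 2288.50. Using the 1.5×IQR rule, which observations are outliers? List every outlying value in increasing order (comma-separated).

IQR = Q3 − Q1 = 2288.50 − 1508.00 = 780.50.
Lower fence = Q1 − 1.5·IQR = 1508.00 − 1170.75 = 337.25.
Upper fence = Q3 + 1.5·IQR = 2288.50 + 1170.75 = 3459.25.
261 < 337.25 → outlier.
3617 > 3459.25 → outlier.
4053 > 3459.25 → outlier.
All remaining values lie within [337.25, 3459.25].

261, 3617, 4053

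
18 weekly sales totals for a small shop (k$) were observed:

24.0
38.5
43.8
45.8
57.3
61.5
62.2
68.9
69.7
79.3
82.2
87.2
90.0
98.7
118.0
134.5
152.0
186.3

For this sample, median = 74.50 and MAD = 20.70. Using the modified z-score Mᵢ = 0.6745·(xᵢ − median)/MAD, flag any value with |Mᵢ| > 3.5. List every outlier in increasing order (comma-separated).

|Mᵢ| > 3.5 ⇔ |xᵢ − 74.50| > 3.5·20.70/0.6745 = 107.41.
So outliers lie outside [-32.91, 181.91].
186.3: M = 3.64 → outlier.

186.3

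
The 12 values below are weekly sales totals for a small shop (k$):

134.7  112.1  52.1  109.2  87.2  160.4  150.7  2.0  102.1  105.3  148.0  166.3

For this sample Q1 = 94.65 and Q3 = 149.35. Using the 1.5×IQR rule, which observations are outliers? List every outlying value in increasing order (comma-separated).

IQR = Q3 − Q1 = 149.35 − 94.65 = 54.70.
Lower fence = Q1 − 1.5·IQR = 94.65 − 82.05 = 12.60.
Upper fence = Q3 + 1.5·IQR = 149.35 + 82.05 = 231.40.
2.0 < 12.60 → outlier.
All remaining values lie within [12.60, 231.40].

2.0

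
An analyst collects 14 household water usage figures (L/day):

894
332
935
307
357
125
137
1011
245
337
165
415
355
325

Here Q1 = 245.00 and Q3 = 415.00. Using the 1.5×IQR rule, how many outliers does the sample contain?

3

IQR = 170.00; fences at 245.00 − 255.00 = -10.00 and 415.00 + 255.00 = 670.00.
Outside the cutoffs: 894, 935, 1011.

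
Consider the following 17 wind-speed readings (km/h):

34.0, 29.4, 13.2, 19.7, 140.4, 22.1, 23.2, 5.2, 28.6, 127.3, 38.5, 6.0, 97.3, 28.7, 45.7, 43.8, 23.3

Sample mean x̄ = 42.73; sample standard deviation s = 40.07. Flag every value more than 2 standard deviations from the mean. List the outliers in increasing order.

Cutoffs at x̄ ± 2s: 42.73 ± 2·40.07 = [-37.41, 122.87].
127.3: z = 2.11, |z| > 2 → outlier.
140.4: z = 2.44, |z| > 2 → outlier.
Every other value lies within [-37.41, 122.87].

127.3, 140.4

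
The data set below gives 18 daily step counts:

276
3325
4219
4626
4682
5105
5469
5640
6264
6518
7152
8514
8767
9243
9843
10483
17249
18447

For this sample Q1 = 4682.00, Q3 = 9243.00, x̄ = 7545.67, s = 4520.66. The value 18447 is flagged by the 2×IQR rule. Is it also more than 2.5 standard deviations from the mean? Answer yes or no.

no

z = (18447 − 7545.67) / 4520.66 = 2.41.
|z| = 2.41 ≤ 2.5.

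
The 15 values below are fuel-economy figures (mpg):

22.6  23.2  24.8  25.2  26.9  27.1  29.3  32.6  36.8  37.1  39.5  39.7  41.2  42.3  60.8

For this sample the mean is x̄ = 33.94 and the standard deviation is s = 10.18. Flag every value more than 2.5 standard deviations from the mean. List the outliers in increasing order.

60.8

Cutoffs at x̄ ± 2.5s: 33.94 ± 2.5·10.18 = [8.49, 59.39].
60.8: z = 2.64, |z| > 2.5 → outlier.
Every other value lies within [8.49, 59.39].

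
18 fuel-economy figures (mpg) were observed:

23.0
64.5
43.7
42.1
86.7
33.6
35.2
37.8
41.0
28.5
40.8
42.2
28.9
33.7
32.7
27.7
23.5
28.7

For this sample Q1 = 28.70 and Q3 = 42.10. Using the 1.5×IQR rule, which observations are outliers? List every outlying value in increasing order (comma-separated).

IQR = Q3 − Q1 = 42.10 − 28.70 = 13.40.
Lower fence = Q1 − 1.5·IQR = 28.70 − 20.10 = 8.60.
Upper fence = Q3 + 1.5·IQR = 42.10 + 20.10 = 62.20.
64.5 > 62.20 → outlier.
86.7 > 62.20 → outlier.
All remaining values lie within [8.60, 62.20].

64.5, 86.7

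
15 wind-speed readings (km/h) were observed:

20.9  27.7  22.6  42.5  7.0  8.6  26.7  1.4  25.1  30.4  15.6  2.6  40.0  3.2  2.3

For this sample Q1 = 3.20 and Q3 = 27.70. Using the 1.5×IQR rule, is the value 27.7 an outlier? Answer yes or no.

IQR = Q3 − Q1 = 27.70 − 3.20 = 24.50.
Lower fence = Q1 − 1.5·IQR = 3.20 − 36.75 = -33.55.
Upper fence = Q3 + 1.5·IQR = 27.70 + 36.75 = 64.45.
27.7 lies within [-33.55, 64.45].

no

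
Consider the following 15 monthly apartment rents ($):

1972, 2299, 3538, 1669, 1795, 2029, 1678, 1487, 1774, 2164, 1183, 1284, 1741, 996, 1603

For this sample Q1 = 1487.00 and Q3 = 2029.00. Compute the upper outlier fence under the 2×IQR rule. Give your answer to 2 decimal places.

IQR = Q3 − Q1 = 2029.00 − 1487.00 = 542.00.
Lower fence = Q1 − 2·IQR = 1487.00 − 1084.00 = 403.00.
Upper fence = Q3 + 2·IQR = 2029.00 + 1084.00 = 3113.00.

3113.00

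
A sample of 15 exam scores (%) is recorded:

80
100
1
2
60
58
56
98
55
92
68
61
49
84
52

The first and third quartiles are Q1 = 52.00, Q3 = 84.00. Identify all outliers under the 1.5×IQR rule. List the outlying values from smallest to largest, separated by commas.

IQR = Q3 − Q1 = 84.00 − 52.00 = 32.00.
Lower fence = Q1 − 1.5·IQR = 52.00 − 48.00 = 4.00.
Upper fence = Q3 + 1.5·IQR = 84.00 + 48.00 = 132.00.
1 < 4.00 → outlier.
2 < 4.00 → outlier.
All remaining values lie within [4.00, 132.00].

1, 2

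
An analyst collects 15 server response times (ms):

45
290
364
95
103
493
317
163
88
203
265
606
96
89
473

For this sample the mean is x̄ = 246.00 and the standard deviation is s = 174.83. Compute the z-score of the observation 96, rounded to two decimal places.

-0.86

z = (96 − 246.00) / 174.83 = -0.86.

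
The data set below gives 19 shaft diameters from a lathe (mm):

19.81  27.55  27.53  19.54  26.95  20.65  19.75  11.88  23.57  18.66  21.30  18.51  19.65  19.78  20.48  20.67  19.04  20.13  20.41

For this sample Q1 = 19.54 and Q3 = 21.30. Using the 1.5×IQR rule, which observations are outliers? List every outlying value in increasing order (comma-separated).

11.88, 26.95, 27.53, 27.55

IQR = Q3 − Q1 = 21.30 − 19.54 = 1.76.
Lower fence = Q1 − 1.5·IQR = 19.54 − 2.64 = 16.90.
Upper fence = Q3 + 1.5·IQR = 21.30 + 2.64 = 23.94.
11.88 < 16.90 → outlier.
26.95 > 23.94 → outlier.
27.53 > 23.94 → outlier.
27.55 > 23.94 → outlier.
All remaining values lie within [16.90, 23.94].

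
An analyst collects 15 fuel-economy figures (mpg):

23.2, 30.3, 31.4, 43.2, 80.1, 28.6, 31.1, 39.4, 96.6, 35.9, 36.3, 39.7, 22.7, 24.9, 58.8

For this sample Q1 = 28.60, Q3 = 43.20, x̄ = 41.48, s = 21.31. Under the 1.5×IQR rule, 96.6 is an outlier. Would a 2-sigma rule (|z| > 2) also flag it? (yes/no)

z = (96.6 − 41.48) / 21.31 = 2.59.
|z| = 2.59 > 2.

yes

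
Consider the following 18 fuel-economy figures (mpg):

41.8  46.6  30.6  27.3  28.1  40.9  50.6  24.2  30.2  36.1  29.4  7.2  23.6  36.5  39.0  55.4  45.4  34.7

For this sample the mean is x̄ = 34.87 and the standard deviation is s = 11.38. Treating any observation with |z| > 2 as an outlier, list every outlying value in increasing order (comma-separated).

Cutoffs at x̄ ± 2s: 34.87 ± 2·11.38 = [12.11, 57.63].
7.2: z = -2.43, |z| > 2 → outlier.
Every other value lies within [12.11, 57.63].

7.2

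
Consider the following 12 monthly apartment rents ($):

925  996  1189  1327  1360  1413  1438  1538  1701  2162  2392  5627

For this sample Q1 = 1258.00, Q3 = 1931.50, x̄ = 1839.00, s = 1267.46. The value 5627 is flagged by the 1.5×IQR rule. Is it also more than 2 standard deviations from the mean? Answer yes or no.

yes

z = (5627 − 1839.00) / 1267.46 = 2.99.
|z| = 2.99 > 2.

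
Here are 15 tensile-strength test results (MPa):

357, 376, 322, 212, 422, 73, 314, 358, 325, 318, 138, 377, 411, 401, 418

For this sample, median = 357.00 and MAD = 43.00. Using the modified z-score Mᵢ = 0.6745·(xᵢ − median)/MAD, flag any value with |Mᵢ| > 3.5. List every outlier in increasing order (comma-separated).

|Mᵢ| > 3.5 ⇔ |xᵢ − 357.00| > 3.5·43.00/0.6745 = 223.13.
So outliers lie outside [133.87, 580.13].
73: M = -4.45 → outlier.

73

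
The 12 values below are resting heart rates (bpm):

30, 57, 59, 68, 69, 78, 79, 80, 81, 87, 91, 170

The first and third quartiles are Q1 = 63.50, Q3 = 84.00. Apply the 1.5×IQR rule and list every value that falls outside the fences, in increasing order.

IQR = Q3 − Q1 = 84.00 − 63.50 = 20.50.
Lower fence = Q1 − 1.5·IQR = 63.50 − 30.75 = 32.75.
Upper fence = Q3 + 1.5·IQR = 84.00 + 30.75 = 114.75.
30 < 32.75 → outlier.
170 > 114.75 → outlier.
All remaining values lie within [32.75, 114.75].

30, 170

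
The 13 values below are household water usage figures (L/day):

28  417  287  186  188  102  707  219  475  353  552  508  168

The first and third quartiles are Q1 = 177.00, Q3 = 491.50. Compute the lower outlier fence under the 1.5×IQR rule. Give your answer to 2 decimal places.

-294.75

IQR = Q3 − Q1 = 491.50 − 177.00 = 314.50.
Lower fence = Q1 − 1.5·IQR = 177.00 − 471.75 = -294.75.
Upper fence = Q3 + 1.5·IQR = 491.50 + 471.75 = 963.25.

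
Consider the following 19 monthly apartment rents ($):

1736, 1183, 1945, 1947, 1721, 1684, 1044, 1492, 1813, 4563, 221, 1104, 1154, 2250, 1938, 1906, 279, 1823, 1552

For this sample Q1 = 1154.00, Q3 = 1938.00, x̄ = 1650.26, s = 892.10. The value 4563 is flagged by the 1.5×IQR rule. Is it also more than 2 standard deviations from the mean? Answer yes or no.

z = (4563 − 1650.26) / 892.10 = 3.27.
|z| = 3.27 > 2.

yes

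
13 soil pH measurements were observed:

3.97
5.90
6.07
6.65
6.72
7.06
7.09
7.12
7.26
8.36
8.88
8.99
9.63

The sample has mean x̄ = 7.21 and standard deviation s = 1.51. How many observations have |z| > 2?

Cutoffs: x̄ ± 2s = [4.19, 10.23].
Outside the cutoffs: 3.97.

1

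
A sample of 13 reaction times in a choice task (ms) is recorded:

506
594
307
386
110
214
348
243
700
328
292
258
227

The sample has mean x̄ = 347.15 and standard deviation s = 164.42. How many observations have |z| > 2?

1

Cutoffs: x̄ ± 2s = [18.31, 675.99].
Outside the cutoffs: 700.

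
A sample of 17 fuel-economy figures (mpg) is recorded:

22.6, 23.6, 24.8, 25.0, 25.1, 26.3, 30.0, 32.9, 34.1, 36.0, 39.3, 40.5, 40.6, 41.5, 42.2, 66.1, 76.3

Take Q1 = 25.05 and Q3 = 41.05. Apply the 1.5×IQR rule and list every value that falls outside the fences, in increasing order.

66.1, 76.3

IQR = Q3 − Q1 = 41.05 − 25.05 = 16.00.
Lower fence = Q1 − 1.5·IQR = 25.05 − 24.00 = 1.05.
Upper fence = Q3 + 1.5·IQR = 41.05 + 24.00 = 65.05.
66.1 > 65.05 → outlier.
76.3 > 65.05 → outlier.
All remaining values lie within [1.05, 65.05].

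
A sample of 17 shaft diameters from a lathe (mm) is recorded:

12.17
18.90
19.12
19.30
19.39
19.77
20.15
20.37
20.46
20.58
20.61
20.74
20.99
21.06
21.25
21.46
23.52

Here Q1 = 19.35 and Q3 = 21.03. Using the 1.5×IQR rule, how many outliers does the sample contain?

1

IQR = 1.68; fences at 19.35 − 2.52 = 16.83 and 21.03 + 2.52 = 23.55.
Outside the cutoffs: 12.17.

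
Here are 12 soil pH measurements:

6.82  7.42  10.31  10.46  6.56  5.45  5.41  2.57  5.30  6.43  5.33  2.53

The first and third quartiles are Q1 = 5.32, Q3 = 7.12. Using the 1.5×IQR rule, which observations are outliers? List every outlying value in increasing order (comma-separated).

2.53, 2.57, 10.31, 10.46

IQR = Q3 − Q1 = 7.12 − 5.32 = 1.80.
Lower fence = Q1 − 1.5·IQR = 5.32 − 2.70 = 2.62.
Upper fence = Q3 + 1.5·IQR = 7.12 + 2.70 = 9.82.
2.53 < 2.62 → outlier.
2.57 < 2.62 → outlier.
10.31 > 9.82 → outlier.
10.46 > 9.82 → outlier.
All remaining values lie within [2.62, 9.82].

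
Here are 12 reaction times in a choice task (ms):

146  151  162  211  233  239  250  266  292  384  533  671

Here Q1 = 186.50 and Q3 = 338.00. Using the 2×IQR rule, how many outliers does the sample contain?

IQR = 151.50; fences at 186.50 − 303.00 = -116.50 and 338.00 + 303.00 = 641.00.
Outside the cutoffs: 671.

1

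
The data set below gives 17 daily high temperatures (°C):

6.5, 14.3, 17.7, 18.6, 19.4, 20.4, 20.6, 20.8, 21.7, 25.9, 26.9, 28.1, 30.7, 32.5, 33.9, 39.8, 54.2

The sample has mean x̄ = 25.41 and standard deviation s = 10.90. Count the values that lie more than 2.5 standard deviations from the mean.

Cutoffs: x̄ ± 2.5s = [-1.84, 52.66].
Outside the cutoffs: 54.2.

1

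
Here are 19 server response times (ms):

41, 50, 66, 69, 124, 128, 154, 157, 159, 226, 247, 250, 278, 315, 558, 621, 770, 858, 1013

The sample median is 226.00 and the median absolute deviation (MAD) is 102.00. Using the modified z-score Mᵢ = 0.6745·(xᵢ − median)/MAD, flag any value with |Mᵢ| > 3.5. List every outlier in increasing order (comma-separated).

770, 858, 1013

|Mᵢ| > 3.5 ⇔ |xᵢ − 226.00| > 3.5·102.00/0.6745 = 529.28.
So outliers lie outside [-303.28, 755.28].
770: M = 3.60 → outlier.
858: M = 4.18 → outlier.
1013: M = 5.20 → outlier.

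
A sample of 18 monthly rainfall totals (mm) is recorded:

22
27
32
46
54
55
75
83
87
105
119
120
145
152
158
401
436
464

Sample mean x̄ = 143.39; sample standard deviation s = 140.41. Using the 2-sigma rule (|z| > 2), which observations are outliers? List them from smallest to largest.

436, 464

Cutoffs at x̄ ± 2s: 143.39 ± 2·140.41 = [-137.43, 424.21].
436: z = 2.08, |z| > 2 → outlier.
464: z = 2.28, |z| > 2 → outlier.
Every other value lies within [-137.43, 424.21].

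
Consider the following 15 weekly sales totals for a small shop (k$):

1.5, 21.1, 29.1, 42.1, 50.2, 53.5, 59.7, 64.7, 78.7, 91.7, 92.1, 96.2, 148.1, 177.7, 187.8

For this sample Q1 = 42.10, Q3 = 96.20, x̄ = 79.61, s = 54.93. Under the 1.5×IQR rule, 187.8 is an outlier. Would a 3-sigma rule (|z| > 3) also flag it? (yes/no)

z = (187.8 − 79.61) / 54.93 = 1.97.
|z| = 1.97 ≤ 3.

no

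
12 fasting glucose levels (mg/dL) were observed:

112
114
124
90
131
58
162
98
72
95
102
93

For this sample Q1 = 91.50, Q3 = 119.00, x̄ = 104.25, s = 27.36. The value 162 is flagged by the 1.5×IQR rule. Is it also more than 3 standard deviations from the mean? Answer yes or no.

no

z = (162 − 104.25) / 27.36 = 2.11.
|z| = 2.11 ≤ 3.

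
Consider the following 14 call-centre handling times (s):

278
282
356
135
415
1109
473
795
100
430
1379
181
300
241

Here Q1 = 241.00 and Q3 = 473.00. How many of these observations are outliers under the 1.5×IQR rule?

IQR = 232.00; fences at 241.00 − 348.00 = -107.00 and 473.00 + 348.00 = 821.00.
Outside the cutoffs: 1109, 1379.

2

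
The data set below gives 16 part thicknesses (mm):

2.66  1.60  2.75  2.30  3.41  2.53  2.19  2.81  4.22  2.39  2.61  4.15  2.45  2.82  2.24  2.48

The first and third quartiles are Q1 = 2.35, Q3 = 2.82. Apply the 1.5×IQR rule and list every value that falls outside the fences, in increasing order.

1.60, 4.15, 4.22

IQR = Q3 − Q1 = 2.82 − 2.35 = 0.47.
Lower fence = Q1 − 1.5·IQR = 2.35 − 0.705 = 1.645.
Upper fence = Q3 + 1.5·IQR = 2.82 + 0.705 = 3.525.
1.60 < 1.645 → outlier.
4.15 > 3.525 → outlier.
4.22 > 3.525 → outlier.
All remaining values lie within [1.645, 3.525].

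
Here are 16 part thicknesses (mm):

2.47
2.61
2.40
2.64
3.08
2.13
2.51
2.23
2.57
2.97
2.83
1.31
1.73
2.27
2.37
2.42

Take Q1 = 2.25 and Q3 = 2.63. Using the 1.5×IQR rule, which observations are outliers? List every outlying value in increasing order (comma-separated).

1.31

IQR = Q3 − Q1 = 2.63 − 2.25 = 0.38.
Lower fence = Q1 − 1.5·IQR = 2.25 − 0.57 = 1.68.
Upper fence = Q3 + 1.5·IQR = 2.63 + 0.57 = 3.20.
1.31 < 1.68 → outlier.
All remaining values lie within [1.68, 3.20].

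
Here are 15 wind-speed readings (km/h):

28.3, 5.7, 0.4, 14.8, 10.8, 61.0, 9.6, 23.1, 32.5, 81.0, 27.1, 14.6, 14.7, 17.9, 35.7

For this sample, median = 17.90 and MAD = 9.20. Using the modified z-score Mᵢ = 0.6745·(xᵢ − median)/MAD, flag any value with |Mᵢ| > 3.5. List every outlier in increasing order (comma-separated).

|Mᵢ| > 3.5 ⇔ |xᵢ − 17.90| > 3.5·9.20/0.6745 = 47.74.
So outliers lie outside [-29.84, 65.64].
81.0: M = 4.63 → outlier.

81.0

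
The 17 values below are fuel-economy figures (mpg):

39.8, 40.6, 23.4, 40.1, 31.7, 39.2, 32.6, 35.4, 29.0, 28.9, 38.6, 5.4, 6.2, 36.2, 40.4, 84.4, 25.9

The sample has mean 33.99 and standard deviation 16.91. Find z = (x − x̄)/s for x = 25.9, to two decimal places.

-0.48

z = (25.9 − 33.99) / 16.91 = -0.48.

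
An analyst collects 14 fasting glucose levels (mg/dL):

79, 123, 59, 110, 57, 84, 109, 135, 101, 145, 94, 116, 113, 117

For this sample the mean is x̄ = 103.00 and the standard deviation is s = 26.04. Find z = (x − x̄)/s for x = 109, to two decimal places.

z = (109 − 103.00) / 26.04 = 0.23.

0.23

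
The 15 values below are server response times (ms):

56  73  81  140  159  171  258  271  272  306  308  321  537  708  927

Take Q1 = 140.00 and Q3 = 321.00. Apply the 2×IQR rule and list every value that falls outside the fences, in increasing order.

IQR = Q3 − Q1 = 321.00 − 140.00 = 181.00.
Lower fence = Q1 − 2·IQR = 140.00 − 362.00 = -222.00.
Upper fence = Q3 + 2·IQR = 321.00 + 362.00 = 683.00.
708 > 683.00 → outlier.
927 > 683.00 → outlier.
All remaining values lie within [-222.00, 683.00].

708, 927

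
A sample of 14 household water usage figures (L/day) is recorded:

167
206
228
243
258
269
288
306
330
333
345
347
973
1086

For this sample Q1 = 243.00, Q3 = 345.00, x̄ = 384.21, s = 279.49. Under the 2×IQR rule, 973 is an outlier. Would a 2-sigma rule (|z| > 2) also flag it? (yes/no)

yes

z = (973 − 384.21) / 279.49 = 2.11.
|z| = 2.11 > 2.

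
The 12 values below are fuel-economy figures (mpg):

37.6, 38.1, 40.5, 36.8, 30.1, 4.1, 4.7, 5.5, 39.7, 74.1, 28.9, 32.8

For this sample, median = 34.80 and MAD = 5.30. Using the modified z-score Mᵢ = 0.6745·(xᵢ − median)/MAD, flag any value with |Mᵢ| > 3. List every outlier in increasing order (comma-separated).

4.1, 4.7, 5.5, 74.1

|Mᵢ| > 3 ⇔ |xᵢ − 34.80| > 3·5.30/0.6745 = 23.57.
So outliers lie outside [11.23, 58.37].
4.1: M = -3.91 → outlier.
4.7: M = -3.83 → outlier.
5.5: M = -3.73 → outlier.
74.1: M = 5.00 → outlier.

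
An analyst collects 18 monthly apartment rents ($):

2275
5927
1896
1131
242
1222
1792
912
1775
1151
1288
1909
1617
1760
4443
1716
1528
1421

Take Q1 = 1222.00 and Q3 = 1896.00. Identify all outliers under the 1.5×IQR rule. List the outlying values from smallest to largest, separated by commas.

IQR = Q3 − Q1 = 1896.00 − 1222.00 = 674.00.
Lower fence = Q1 − 1.5·IQR = 1222.00 − 1011.00 = 211.00.
Upper fence = Q3 + 1.5·IQR = 1896.00 + 1011.00 = 2907.00.
4443 > 2907.00 → outlier.
5927 > 2907.00 → outlier.
All remaining values lie within [211.00, 2907.00].

4443, 5927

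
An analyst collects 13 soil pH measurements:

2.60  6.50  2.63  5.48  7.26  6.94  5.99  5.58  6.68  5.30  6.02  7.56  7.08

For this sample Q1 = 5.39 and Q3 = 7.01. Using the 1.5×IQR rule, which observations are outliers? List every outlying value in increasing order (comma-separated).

IQR = Q3 − Q1 = 7.01 − 5.39 = 1.62.
Lower fence = Q1 − 1.5·IQR = 5.39 − 2.43 = 2.96.
Upper fence = Q3 + 1.5·IQR = 7.01 + 2.43 = 9.44.
2.60 < 2.96 → outlier.
2.63 < 2.96 → outlier.
All remaining values lie within [2.96, 9.44].

2.60, 2.63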